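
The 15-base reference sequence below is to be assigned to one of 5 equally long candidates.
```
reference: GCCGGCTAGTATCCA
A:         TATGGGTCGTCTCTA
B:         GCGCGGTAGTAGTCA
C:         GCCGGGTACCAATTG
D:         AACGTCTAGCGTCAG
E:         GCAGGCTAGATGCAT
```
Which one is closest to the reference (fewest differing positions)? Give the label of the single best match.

B

Hamming distances to reference — A: 7; B: 5; C: 7; D: 7; E: 6.
Smallest is B with 5 mismatches.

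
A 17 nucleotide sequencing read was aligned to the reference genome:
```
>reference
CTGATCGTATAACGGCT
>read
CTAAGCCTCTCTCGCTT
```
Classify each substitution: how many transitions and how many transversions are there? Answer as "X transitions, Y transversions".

2 transitions, 6 transversions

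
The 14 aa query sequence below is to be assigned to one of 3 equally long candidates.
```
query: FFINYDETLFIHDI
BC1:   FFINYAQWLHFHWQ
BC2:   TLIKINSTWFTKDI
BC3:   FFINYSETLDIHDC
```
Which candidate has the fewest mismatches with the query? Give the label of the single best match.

BC3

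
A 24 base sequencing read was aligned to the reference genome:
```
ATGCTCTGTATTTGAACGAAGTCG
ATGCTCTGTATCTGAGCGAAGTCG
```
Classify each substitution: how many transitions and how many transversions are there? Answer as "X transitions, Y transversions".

2 transitions, 0 transversions

Mismatches (1-based):
base 12: T→C (pyrimidine→pyrimidine, transition)
base 16: A→G (purine→purine, transition)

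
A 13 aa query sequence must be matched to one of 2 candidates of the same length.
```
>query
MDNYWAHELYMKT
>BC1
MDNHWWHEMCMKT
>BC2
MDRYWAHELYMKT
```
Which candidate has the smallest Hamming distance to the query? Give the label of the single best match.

BC2

Hamming distances to query — BC1: 4; BC2: 1.
Smallest is BC2 with 1 mismatch.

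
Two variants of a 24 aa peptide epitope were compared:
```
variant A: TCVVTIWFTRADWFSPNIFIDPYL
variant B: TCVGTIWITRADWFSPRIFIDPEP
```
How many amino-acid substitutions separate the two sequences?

5

Mismatches (1-based): position 4: V→G; position 8: F→I; position 17: N→R; position 23: Y→E; position 24: L→P.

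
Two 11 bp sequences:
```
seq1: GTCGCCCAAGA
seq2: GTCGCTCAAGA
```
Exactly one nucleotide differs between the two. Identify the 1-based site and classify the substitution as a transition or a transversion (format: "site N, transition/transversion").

Site 6 changes C→T. C is a pyrimidine and T is a pyrimidine, so this is a transition.

site 6, transition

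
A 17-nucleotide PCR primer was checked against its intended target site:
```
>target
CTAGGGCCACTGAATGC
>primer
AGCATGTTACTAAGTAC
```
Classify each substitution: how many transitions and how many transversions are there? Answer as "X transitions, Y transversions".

6 transitions, 4 transversions

Mismatches (1-based):
position 1: C→A (pyrimidine→purine, transversion)
position 2: T→G (pyrimidine→purine, transversion)
position 3: A→C (purine→pyrimidine, transversion)
position 4: G→A (purine→purine, transition)
position 5: G→T (purine→pyrimidine, transversion)
position 7: C→T (pyrimidine→pyrimidine, transition)
position 8: C→T (pyrimidine→pyrimidine, transition)
position 12: G→A (purine→purine, transition)
position 14: A→G (purine→purine, transition)
position 16: G→A (purine→purine, transition)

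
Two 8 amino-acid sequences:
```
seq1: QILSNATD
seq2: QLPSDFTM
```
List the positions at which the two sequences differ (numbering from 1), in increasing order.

Scanning 1-based: 2: I/L; 3: L/P; 5: N/D; 6: A/F; 8: D/M.

2, 3, 5, 6, 8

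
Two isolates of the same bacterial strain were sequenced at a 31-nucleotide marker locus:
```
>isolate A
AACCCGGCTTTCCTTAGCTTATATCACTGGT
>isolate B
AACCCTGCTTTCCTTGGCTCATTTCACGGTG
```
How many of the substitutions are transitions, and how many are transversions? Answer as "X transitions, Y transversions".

2 transitions, 5 transversions

Transitions (purine↔purine or pyrimidine↔pyrimidine): 16 A→G, 20 T→C.
Transversions (purine↔pyrimidine): 6 G→T, 23 A→T, 28 T→G, 30 G→T, 31 T→G.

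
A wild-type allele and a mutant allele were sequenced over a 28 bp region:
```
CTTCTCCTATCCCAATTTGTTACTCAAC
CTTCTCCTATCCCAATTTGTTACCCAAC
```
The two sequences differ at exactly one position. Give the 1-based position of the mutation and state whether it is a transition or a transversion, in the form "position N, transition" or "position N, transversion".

position 24, transition

The sequences differ only at position 24: T→C (pyrimidine→pyrimidine), a transition.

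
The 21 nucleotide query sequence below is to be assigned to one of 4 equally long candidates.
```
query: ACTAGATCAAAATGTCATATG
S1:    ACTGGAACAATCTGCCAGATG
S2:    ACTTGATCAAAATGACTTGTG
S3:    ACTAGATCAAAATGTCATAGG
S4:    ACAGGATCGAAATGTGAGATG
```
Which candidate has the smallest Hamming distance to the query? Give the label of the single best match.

Hamming distances to query — S1: 6; S2: 4; S3: 1; S4: 5.
Smallest is S3 with 1 mismatch.

S3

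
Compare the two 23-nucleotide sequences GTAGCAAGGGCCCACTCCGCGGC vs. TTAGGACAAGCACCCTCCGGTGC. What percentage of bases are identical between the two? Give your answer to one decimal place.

9 positions differ (1, 5, 7, 8, 9, 12, 14, 20, 21), so 14 of 23 match: 14/23 = 60.87%.

60.9%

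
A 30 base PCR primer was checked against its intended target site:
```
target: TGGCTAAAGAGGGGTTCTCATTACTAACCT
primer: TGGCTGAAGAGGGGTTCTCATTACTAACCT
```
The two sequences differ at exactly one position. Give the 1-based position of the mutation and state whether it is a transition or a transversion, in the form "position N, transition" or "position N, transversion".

position 6, transition

Position 6 changes A→G. A is a purine and G is a purine, so this is a transition.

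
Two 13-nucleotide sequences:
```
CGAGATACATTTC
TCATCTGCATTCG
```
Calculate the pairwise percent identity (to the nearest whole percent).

46%

Mismatches at positions 1, 2, 4, 5, 7, 12, 13 (1-based): 7 of 13.
Identical positions: 6/13 = 46.15% → 46%.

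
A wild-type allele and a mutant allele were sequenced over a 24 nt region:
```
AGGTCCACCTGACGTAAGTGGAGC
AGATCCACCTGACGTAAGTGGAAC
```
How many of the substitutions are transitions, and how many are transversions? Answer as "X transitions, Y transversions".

2 transitions, 0 transversions

Mismatches (1-based):
site 3: G→A (purine→purine, transition)
site 23: G→A (purine→purine, transition)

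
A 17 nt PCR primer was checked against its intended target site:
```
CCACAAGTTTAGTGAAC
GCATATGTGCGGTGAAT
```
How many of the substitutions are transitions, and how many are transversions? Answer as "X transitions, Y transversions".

4 transitions, 3 transversions

Transitions (purine↔purine or pyrimidine↔pyrimidine): 4 C→T, 10 T→C, 11 A→G, 17 C→T.
Transversions (purine↔pyrimidine): 1 C→G, 6 A→T, 9 T→G.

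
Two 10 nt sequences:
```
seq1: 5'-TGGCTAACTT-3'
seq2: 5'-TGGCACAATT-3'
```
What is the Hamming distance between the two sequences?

3

Mismatches (1-based): site 5: T→A; site 6: A→C; site 8: C→A.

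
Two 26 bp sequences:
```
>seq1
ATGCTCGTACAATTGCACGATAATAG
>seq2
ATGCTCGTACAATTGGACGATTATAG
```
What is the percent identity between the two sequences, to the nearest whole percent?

92%

Mismatches at positions 16, 22 (1-based): 2 of 26.
Identical positions: 24/26 = 92.31% → 92%.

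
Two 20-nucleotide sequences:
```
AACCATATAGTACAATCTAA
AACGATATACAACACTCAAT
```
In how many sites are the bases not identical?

The sequences differ at sites 4, 10, 11, 15, 18, 20 (1-based) — 6 in total.

6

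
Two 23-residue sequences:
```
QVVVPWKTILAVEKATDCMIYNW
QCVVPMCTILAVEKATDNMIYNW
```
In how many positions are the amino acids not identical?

4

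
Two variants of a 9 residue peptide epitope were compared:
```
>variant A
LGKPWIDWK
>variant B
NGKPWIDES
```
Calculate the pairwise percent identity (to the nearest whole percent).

Mismatches at positions 1, 8, 9 (1-based): 3 of 9.
Identical positions: 6/9 = 66.67% → 67%.

67%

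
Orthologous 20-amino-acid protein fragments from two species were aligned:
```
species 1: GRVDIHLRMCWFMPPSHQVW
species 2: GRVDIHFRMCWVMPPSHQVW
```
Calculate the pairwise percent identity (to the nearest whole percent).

2 positions differ (7, 12), so 18 of 20 match: 18/20 = 90%.

90%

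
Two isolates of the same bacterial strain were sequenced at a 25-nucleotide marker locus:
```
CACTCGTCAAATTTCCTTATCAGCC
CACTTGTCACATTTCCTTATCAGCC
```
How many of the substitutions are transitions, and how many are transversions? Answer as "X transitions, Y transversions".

Transitions (purine↔purine or pyrimidine↔pyrimidine): 5 C→T.
Transversions (purine↔pyrimidine): 10 A→C.

1 transition, 1 transversion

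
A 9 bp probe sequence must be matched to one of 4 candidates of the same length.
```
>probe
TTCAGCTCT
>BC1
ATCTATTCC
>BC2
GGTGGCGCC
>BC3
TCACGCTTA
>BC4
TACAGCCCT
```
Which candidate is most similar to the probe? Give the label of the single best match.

BC4

BC1 differs at 5 sites; BC2 differs at 6 sites; BC3 differs at 5 sites; BC4 differs at 2 sites. The closest is BC4.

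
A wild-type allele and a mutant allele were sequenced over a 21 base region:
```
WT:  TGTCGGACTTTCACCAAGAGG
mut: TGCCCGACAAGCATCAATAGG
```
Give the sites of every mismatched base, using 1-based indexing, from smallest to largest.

3, 5, 9, 10, 11, 14, 18

Differences at site 3 (T→C), site 5 (G→C), site 9 (T→A), site 10 (T→A), site 11 (T→G), site 14 (C→T), site 18 (G→T).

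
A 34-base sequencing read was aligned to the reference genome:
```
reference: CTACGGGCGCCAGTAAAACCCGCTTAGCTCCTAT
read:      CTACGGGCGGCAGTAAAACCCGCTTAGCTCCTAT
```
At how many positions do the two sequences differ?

The sequences differ at positions 10 (1-based) — 1 in total.

1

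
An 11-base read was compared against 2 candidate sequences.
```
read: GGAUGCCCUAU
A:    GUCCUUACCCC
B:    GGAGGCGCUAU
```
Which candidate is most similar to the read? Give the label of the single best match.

Hamming distances to read — A: 9; B: 2.
Smallest is B with 2 mismatches.

B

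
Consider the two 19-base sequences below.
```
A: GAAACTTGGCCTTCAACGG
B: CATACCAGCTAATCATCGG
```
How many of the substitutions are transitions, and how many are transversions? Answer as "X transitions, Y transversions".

Transitions (purine↔purine or pyrimidine↔pyrimidine): 6 T→C, 10 C→T.
Transversions (purine↔pyrimidine): 1 G→C, 3 A→T, 7 T→A, 9 G→C, 11 C→A, 12 T→A, 16 A→T.

2 transitions, 7 transversions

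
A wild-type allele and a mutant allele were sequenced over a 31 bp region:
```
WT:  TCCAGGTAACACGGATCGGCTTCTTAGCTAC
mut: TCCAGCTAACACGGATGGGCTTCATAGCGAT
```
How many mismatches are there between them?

5

The sequences differ at bases 6, 17, 24, 29, 31 (1-based) — 5 in total.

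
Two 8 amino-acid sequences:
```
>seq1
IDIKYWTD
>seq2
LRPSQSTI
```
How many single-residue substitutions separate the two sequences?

Mismatches (1-based): residue 1: I→L; residue 2: D→R; residue 3: I→P; residue 4: K→S; residue 5: Y→Q; residue 6: W→S; residue 8: D→I.

7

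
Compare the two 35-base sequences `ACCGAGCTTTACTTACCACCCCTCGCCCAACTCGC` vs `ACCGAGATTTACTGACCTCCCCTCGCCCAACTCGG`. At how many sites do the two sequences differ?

4

The sequences differ at sites 7, 14, 18, 35 (1-based) — 4 in total.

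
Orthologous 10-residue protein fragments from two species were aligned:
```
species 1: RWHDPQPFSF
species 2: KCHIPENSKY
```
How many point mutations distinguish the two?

8

Comparing position by position, 8 positions differ: 1 (R/K), 2 (W/C), 4 (D/I), 6 (Q/E), 7 (P/N), 8 (F/S), 9 (S/K), 10 (F/Y).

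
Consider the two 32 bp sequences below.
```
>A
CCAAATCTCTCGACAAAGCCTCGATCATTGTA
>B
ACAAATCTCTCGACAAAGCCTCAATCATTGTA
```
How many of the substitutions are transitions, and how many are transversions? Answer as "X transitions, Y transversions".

1 transition, 1 transversion

Mismatches (1-based):
position 1: C→A (pyrimidine→purine, transversion)
position 23: G→A (purine→purine, transition)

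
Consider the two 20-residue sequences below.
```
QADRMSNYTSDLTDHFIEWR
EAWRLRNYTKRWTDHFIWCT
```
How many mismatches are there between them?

10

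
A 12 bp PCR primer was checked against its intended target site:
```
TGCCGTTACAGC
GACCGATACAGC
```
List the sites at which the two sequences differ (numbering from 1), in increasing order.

1, 2, 6

Scanning 1-based: 1: T/G; 2: G/A; 6: T/A.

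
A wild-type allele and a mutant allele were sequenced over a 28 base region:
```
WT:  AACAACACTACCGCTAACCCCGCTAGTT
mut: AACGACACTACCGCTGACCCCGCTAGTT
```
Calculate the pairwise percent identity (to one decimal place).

92.9%

2 positions differ (4, 16), so 26 of 28 match: 26/28 = 92.86%.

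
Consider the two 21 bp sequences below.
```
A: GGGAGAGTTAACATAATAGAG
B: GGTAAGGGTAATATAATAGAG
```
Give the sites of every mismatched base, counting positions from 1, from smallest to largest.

3, 5, 6, 8, 12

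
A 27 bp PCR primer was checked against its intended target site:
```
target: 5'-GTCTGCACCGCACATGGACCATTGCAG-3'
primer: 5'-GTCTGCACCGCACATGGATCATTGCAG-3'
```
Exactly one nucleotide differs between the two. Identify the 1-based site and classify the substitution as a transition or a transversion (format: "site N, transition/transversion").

site 19, transition

Site 19 changes C→T. C is a pyrimidine and T is a pyrimidine, so this is a transition.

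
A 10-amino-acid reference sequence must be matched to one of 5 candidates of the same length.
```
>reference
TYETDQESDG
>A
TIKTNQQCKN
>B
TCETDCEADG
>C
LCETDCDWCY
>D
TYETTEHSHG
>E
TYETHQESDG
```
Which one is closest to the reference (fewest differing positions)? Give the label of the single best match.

E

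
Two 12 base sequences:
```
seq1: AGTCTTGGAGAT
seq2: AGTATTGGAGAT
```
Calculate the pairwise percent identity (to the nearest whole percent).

Mismatch at position 4 (1-based): 1 of 12.
Identical positions: 11/12 = 91.67% → 92%.

92%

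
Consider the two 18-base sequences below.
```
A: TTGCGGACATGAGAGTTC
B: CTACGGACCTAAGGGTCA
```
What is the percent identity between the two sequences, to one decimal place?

61.1%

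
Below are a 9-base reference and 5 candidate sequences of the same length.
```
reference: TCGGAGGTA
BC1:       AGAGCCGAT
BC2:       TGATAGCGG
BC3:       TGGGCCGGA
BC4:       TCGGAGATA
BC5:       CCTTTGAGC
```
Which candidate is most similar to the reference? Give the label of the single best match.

BC1 differs at 7 positions; BC2 differs at 6 positions; BC3 differs at 4 positions; BC4 differs at 1 position; BC5 differs at 7 positions. The closest is BC4.

BC4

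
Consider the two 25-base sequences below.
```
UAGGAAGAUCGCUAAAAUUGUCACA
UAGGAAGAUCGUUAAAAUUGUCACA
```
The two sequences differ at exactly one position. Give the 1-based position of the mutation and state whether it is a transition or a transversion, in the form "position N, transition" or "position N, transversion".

position 12, transition

The sequences differ only at position 12: C→U (pyrimidine→pyrimidine), a transition.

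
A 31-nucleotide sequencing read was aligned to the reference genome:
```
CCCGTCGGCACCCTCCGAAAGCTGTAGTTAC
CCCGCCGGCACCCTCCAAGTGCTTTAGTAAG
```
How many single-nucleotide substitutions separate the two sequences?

7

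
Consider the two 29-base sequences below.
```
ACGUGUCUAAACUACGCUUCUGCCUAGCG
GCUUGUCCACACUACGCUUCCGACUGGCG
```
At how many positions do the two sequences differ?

7

Comparing position by position, 7 positions differ: 1 (A/G), 3 (G/U), 8 (U/C), 10 (A/C), 21 (U/C), 23 (C/A), 26 (A/G).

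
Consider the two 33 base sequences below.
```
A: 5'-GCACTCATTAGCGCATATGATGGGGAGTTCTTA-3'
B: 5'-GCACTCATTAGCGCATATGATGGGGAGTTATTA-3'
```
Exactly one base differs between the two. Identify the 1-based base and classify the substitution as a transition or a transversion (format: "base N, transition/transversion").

base 30, transversion

The sequences differ only at base 30: C→A (pyrimidine→purine), a transversion.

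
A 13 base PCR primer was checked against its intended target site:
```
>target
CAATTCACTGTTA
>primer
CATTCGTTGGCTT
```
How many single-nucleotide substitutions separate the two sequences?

8

Comparing position by position, 8 sites differ: 3 (A/T), 5 (T/C), 6 (C/G), 7 (A/T), 8 (C/T), 9 (T/G), 11 (T/C), 13 (A/T).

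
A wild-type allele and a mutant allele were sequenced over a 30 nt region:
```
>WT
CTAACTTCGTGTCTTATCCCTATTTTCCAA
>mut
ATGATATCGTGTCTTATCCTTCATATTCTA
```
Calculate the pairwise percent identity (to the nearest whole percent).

67%

10 positions differ (1, 3, 5, 6, 20, 22, 23, 25, 27, 29), so 20 of 30 match: 20/30 = 66.67%.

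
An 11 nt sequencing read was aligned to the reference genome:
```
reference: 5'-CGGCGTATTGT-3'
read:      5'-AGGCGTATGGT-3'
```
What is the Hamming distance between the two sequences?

2

Comparing position by position, 2 bases differ: 1 (C/A), 9 (T/G).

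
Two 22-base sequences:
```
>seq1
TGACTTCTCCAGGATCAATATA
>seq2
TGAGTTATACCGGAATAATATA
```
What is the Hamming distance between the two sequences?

6

Comparing position by position, 6 sites differ: 4 (C/G), 7 (C/A), 9 (C/A), 11 (A/C), 15 (T/A), 16 (C/T).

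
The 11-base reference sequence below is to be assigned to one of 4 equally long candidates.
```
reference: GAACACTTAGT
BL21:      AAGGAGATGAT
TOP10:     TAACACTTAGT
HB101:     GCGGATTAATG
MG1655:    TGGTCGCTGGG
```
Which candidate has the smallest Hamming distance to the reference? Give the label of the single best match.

TOP10

BL21 differs at 7 bases; TOP10 differs at 1 base; HB101 differs at 7 bases; MG1655 differs at 9 bases. The closest is TOP10.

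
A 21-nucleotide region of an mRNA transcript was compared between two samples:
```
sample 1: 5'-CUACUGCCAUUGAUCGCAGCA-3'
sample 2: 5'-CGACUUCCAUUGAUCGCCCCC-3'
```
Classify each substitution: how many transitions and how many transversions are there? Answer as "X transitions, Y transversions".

0 transitions, 5 transversions

Transitions (purine↔purine or pyrimidine↔pyrimidine): none.
Transversions (purine↔pyrimidine): 2 U→G, 6 G→U, 18 A→C, 19 G→C, 21 A→C.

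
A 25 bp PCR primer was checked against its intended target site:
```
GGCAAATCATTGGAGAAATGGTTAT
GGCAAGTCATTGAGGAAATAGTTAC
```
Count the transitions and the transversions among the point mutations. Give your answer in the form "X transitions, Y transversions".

5 transitions, 0 transversions

Transitions (purine↔purine or pyrimidine↔pyrimidine): 6 A→G, 13 G→A, 14 A→G, 20 G→A, 25 T→C.
Transversions (purine↔pyrimidine): none.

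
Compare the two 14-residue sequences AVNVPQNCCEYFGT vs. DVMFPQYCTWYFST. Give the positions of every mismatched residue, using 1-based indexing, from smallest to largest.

Differences at position 1 (A→D), position 3 (N→M), position 4 (V→F), position 7 (N→Y), position 9 (C→T), position 10 (E→W), position 13 (G→S).

1, 3, 4, 7, 9, 10, 13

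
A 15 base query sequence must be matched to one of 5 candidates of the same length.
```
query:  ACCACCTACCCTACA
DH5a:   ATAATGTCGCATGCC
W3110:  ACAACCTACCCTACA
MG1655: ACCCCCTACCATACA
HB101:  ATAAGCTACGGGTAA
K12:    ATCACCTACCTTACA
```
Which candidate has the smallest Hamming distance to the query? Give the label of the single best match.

W3110

Hamming distances to query — DH5a: 9; W3110: 1; MG1655: 2; HB101: 8; K12: 2.
Smallest is W3110 with 1 mismatch.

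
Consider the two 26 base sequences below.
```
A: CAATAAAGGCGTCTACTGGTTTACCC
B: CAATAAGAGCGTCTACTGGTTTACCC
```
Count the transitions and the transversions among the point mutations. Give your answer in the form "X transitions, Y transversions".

2 transitions, 0 transversions

Mismatches (1-based):
site 7: A→G (purine→purine, transition)
site 8: G→A (purine→purine, transition)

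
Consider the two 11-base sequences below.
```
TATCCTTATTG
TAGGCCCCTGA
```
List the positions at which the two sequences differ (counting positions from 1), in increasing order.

3, 4, 6, 7, 8, 10, 11

Scanning 1-based: 3: T/G; 4: C/G; 6: T/C; 7: T/C; 8: A/C; 10: T/G; 11: G/A.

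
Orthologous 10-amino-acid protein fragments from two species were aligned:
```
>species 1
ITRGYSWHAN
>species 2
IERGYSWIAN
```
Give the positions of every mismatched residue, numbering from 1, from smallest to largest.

Scanning 1-based: 2: T/E; 8: H/I.

2, 8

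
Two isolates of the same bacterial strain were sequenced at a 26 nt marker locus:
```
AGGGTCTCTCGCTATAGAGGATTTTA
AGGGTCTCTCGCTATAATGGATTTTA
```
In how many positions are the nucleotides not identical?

2

Comparing position by position, 2 positions differ: 17 (G/A), 18 (A/T).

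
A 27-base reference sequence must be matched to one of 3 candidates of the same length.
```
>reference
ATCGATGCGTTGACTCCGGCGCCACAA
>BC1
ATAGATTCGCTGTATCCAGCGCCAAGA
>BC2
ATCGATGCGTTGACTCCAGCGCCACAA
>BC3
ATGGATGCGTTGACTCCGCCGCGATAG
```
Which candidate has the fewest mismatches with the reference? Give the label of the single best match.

BC1 differs at 8 sites; BC2 differs at 1 site; BC3 differs at 5 sites. The closest is BC2.

BC2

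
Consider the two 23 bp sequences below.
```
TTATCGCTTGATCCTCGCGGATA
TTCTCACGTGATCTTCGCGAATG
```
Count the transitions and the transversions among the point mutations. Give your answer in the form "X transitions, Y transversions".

4 transitions, 2 transversions

Transitions (purine↔purine or pyrimidine↔pyrimidine): 6 G→A, 14 C→T, 20 G→A, 23 A→G.
Transversions (purine↔pyrimidine): 3 A→C, 8 T→G.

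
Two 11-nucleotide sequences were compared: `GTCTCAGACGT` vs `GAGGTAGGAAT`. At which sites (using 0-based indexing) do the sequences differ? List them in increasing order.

Scanning 0-based: 1: T/A; 2: C/G; 3: T/G; 4: C/T; 7: A/G; 8: C/A; 9: G/A.

1, 2, 3, 4, 7, 8, 9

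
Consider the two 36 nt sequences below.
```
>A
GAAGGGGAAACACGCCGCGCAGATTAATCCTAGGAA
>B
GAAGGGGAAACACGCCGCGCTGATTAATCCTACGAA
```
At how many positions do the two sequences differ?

2

The sequences differ at positions 21, 33 (1-based) — 2 in total.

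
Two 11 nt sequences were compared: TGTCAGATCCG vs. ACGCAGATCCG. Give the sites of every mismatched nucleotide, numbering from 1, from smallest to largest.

Scanning 1-based: 1: T/A; 2: G/C; 3: T/G.

1, 2, 3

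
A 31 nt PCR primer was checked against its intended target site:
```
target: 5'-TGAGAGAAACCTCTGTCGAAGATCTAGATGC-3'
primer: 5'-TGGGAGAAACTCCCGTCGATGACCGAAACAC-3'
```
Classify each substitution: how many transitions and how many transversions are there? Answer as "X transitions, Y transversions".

8 transitions, 2 transversions

Transitions (purine↔purine or pyrimidine↔pyrimidine): 3 A→G, 11 C→T, 12 T→C, 14 T→C, 23 T→C, 27 G→A, 29 T→C, 30 G→A.
Transversions (purine↔pyrimidine): 20 A→T, 25 T→G.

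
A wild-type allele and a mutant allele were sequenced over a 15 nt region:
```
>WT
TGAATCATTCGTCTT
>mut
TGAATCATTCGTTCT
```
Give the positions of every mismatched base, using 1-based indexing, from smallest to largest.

Scanning 1-based: 13: C/T; 14: T/C.

13, 14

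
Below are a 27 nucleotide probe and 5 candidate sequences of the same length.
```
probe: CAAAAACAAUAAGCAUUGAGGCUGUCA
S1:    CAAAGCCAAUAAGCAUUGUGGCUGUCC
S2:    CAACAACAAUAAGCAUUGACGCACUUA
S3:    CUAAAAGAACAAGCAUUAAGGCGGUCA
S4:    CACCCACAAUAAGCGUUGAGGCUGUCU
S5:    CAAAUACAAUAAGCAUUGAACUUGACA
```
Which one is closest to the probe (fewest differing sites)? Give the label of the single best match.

S1

S1 differs at 4 sites; S2 differs at 5 sites; S3 differs at 5 sites; S4 differs at 5 sites; S5 differs at 5 sites. The closest is S1.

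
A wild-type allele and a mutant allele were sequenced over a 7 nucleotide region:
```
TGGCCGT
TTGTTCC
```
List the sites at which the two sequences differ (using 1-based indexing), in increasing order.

2, 4, 5, 6, 7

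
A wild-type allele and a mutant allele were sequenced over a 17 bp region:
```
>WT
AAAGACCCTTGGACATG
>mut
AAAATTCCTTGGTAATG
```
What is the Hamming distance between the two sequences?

5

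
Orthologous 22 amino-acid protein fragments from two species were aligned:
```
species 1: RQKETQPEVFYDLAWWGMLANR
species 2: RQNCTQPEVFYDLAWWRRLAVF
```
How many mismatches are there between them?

6

The sequences differ at positions 3, 4, 17, 18, 21, 22 (1-based) — 6 in total.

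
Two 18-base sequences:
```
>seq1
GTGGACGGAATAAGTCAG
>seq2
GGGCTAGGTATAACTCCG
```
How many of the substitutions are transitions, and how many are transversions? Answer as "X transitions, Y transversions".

0 transitions, 7 transversions

Transitions (purine↔purine or pyrimidine↔pyrimidine): none.
Transversions (purine↔pyrimidine): 2 T→G, 4 G→C, 5 A→T, 6 C→A, 9 A→T, 14 G→C, 17 A→C.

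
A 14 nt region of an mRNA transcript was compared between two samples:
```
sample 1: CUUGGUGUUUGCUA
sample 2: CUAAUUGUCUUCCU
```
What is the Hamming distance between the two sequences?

Comparing position by position, 7 positions differ: 3 (U/A), 4 (G/A), 5 (G/U), 9 (U/C), 11 (G/U), 13 (U/C), 14 (A/U).

7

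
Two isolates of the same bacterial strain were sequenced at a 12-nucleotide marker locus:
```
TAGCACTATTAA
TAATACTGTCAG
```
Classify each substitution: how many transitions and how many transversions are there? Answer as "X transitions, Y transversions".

Transitions (purine↔purine or pyrimidine↔pyrimidine): 3 G→A, 4 C→T, 8 A→G, 10 T→C, 12 A→G.
Transversions (purine↔pyrimidine): none.

5 transitions, 0 transversions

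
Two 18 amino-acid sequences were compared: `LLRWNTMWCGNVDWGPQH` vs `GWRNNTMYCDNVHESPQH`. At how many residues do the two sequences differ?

8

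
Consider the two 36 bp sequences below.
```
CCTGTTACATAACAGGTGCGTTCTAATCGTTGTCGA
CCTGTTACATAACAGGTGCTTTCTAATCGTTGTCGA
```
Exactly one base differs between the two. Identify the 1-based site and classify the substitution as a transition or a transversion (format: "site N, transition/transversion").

Site 20 changes G→T. G is a purine and T is a pyrimidine, so this is a transversion.

site 20, transversion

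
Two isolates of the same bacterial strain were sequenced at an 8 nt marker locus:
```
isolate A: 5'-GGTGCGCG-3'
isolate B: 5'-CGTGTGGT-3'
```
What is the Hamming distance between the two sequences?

4

The sequences differ at positions 1, 5, 7, 8 (1-based) — 4 in total.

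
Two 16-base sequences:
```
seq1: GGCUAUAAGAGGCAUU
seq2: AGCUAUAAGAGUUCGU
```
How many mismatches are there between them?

5

Mismatches (1-based): site 1: G→A; site 12: G→U; site 13: C→U; site 14: A→C; site 15: U→G.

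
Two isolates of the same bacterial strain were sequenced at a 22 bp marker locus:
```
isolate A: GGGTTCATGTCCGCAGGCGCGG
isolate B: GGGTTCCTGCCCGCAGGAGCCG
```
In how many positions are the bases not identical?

4

Comparing position by position, 4 positions differ: 7 (A/C), 10 (T/C), 18 (C/A), 21 (G/C).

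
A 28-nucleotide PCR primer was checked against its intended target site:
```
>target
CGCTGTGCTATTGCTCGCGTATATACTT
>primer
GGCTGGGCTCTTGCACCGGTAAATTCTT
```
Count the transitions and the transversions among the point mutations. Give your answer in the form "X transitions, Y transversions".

Mismatches (1-based):
position 1: C→G (pyrimidine→purine, transversion)
position 6: T→G (pyrimidine→purine, transversion)
position 10: A→C (purine→pyrimidine, transversion)
position 15: T→A (pyrimidine→purine, transversion)
position 17: G→C (purine→pyrimidine, transversion)
position 18: C→G (pyrimidine→purine, transversion)
position 22: T→A (pyrimidine→purine, transversion)
position 25: A→T (purine→pyrimidine, transversion)

0 transitions, 8 transversions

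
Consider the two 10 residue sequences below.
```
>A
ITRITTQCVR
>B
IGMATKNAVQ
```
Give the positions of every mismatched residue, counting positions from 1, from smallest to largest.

2, 3, 4, 6, 7, 8, 10

Scanning 1-based: 2: T/G; 3: R/M; 4: I/A; 6: T/K; 7: Q/N; 8: C/A; 10: R/Q.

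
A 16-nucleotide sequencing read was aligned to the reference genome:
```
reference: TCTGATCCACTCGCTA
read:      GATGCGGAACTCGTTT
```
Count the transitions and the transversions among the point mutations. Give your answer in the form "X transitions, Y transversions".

1 transition, 7 transversions

Transitions (purine↔purine or pyrimidine↔pyrimidine): 14 C→T.
Transversions (purine↔pyrimidine): 1 T→G, 2 C→A, 5 A→C, 6 T→G, 7 C→G, 8 C→A, 16 A→T.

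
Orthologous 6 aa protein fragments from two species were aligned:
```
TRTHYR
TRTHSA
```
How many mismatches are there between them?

2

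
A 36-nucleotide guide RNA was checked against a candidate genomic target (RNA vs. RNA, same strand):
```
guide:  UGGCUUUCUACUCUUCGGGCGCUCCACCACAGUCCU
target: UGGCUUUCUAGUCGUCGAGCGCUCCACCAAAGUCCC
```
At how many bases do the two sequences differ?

5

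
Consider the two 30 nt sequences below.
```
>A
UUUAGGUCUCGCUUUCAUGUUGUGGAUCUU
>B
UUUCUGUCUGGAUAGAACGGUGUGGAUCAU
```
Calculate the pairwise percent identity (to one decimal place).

66.7%

10 positions differ (4, 5, 10, 12, 14, 15, 16, 18, 20, 29), so 20 of 30 match: 20/30 = 66.67%.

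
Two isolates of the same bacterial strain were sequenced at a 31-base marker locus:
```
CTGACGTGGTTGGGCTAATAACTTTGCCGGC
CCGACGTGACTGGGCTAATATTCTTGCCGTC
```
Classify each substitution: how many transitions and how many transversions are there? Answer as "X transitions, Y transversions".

Mismatches (1-based):
position 2: T→C (pyrimidine→pyrimidine, transition)
position 9: G→A (purine→purine, transition)
position 10: T→C (pyrimidine→pyrimidine, transition)
position 21: A→T (purine→pyrimidine, transversion)
position 22: C→T (pyrimidine→pyrimidine, transition)
position 23: T→C (pyrimidine→pyrimidine, transition)
position 30: G→T (purine→pyrimidine, transversion)

5 transitions, 2 transversions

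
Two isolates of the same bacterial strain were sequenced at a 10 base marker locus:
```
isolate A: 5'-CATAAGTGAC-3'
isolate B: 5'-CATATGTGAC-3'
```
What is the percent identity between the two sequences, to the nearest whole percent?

90%

1 position differs (5), so 9 of 10 match: 9/10 = 90%.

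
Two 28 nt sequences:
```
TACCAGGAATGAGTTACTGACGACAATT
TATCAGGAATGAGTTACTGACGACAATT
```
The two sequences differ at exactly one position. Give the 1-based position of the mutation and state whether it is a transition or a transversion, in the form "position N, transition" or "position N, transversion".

position 3, transition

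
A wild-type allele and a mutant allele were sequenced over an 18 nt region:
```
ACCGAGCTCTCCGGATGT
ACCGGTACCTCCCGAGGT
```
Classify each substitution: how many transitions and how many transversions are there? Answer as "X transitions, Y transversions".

2 transitions, 4 transversions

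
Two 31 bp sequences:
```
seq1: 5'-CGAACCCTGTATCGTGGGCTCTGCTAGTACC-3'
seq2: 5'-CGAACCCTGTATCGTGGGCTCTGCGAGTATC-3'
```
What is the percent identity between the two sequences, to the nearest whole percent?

94%

Mismatches at positions 25, 30 (1-based): 2 of 31.
Identical positions: 29/31 = 93.55% → 94%.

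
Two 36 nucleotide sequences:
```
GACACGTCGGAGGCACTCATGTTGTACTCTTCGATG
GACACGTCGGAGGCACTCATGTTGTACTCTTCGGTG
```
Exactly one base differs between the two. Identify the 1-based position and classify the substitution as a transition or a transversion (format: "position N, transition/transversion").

position 34, transition

Position 34 changes A→G. A is a purine and G is a purine, so this is a transition.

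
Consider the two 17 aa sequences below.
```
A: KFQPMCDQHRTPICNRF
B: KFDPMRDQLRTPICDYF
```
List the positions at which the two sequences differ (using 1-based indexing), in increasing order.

3, 6, 9, 15, 16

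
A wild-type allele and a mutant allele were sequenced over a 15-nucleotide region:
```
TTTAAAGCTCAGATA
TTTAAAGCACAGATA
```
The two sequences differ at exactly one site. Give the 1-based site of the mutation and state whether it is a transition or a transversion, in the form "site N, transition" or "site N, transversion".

site 9, transversion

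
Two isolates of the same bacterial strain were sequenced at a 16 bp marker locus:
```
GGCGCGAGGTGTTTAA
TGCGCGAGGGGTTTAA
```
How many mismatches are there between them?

The sequences differ at sites 1, 10 (1-based) — 2 in total.

2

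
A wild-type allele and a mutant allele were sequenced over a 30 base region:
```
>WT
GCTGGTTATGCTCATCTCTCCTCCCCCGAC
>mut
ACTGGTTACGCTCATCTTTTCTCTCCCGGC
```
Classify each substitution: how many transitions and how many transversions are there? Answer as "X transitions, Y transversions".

Transitions (purine↔purine or pyrimidine↔pyrimidine): 1 G→A, 9 T→C, 18 C→T, 20 C→T, 24 C→T, 29 A→G.
Transversions (purine↔pyrimidine): none.

6 transitions, 0 transversions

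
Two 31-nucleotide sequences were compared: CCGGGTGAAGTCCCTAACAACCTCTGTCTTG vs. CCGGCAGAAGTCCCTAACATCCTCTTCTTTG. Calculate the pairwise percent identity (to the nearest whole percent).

Mismatches at positions 5, 6, 20, 26, 27, 28 (1-based): 6 of 31.
Identical positions: 25/31 = 80.65% → 81%.

81%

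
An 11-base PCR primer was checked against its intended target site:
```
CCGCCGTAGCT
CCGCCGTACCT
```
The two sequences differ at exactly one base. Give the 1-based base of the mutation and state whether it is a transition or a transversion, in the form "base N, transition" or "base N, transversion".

base 9, transversion

The sequences differ only at base 9: G→C (purine→pyrimidine), a transversion.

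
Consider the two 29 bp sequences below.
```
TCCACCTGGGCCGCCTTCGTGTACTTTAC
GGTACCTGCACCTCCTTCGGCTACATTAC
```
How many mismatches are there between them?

9

Comparing position by position, 9 sites differ: 1 (T/G), 2 (C/G), 3 (C/T), 9 (G/C), 10 (G/A), 13 (G/T), 20 (T/G), 21 (G/C), 25 (T/A).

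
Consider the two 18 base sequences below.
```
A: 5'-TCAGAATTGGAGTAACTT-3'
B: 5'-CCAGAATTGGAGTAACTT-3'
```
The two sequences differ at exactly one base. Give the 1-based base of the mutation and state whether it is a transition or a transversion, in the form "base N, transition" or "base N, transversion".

base 1, transition

Base 1 changes T→C. T is a pyrimidine and C is a pyrimidine, so this is a transition.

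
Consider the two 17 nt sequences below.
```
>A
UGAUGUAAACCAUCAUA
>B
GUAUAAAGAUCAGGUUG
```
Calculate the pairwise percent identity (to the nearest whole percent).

41%

Mismatches at positions 1, 2, 5, 6, 8, 10, 13, 14, 15, 17 (1-based): 10 of 17.
Identical positions: 7/17 = 41.18% → 41%.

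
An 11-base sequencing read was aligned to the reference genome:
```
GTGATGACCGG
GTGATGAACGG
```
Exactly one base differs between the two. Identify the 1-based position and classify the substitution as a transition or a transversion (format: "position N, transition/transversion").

The sequences differ only at position 8: C→A (pyrimidine→purine), a transversion.

position 8, transversion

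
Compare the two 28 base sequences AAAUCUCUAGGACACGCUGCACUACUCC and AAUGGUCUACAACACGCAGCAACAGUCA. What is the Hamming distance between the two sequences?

Comparing position by position, 10 positions differ: 3 (A/U), 4 (U/G), 5 (C/G), 10 (G/C), 11 (G/A), 18 (U/A), 22 (C/A), 23 (U/C), 25 (C/G), 28 (C/A).

10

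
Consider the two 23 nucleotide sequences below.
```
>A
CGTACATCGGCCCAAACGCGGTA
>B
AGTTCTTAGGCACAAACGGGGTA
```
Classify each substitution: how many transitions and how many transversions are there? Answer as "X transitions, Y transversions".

0 transitions, 6 transversions

Mismatches (1-based):
site 1: C→A (pyrimidine→purine, transversion)
site 4: A→T (purine→pyrimidine, transversion)
site 6: A→T (purine→pyrimidine, transversion)
site 8: C→A (pyrimidine→purine, transversion)
site 12: C→A (pyrimidine→purine, transversion)
site 19: C→G (pyrimidine→purine, transversion)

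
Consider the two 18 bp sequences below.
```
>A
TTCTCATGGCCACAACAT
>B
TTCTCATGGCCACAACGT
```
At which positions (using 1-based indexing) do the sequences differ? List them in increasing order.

17

Scanning 1-based: 17: A/G.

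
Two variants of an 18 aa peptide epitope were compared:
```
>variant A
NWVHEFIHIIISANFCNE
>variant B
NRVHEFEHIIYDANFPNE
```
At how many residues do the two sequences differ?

Comparing position by position, 5 residues differ: 2 (W/R), 7 (I/E), 11 (I/Y), 12 (S/D), 16 (C/P).

5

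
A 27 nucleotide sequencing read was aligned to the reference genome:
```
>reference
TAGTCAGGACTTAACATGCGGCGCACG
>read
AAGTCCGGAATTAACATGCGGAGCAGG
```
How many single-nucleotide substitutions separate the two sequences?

5

Mismatches (1-based): site 1: T→A; site 6: A→C; site 10: C→A; site 22: C→A; site 26: C→G.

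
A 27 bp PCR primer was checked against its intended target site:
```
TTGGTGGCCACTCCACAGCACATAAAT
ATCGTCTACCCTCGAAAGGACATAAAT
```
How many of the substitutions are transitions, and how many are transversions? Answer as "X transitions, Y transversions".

0 transitions, 9 transversions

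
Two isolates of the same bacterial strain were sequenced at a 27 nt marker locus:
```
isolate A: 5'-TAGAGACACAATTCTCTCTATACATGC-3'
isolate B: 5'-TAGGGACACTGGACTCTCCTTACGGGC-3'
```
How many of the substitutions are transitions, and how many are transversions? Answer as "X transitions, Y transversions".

4 transitions, 5 transversions

Mismatches (1-based):
position 4: A→G (purine→purine, transition)
position 10: A→T (purine→pyrimidine, transversion)
position 11: A→G (purine→purine, transition)
position 12: T→G (pyrimidine→purine, transversion)
position 13: T→A (pyrimidine→purine, transversion)
position 19: T→C (pyrimidine→pyrimidine, transition)
position 20: A→T (purine→pyrimidine, transversion)
position 24: A→G (purine→purine, transition)
position 25: T→G (pyrimidine→purine, transversion)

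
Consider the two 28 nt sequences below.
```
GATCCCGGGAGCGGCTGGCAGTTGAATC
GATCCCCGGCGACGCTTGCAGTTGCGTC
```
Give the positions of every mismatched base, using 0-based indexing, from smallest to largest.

6, 9, 11, 12, 16, 24, 25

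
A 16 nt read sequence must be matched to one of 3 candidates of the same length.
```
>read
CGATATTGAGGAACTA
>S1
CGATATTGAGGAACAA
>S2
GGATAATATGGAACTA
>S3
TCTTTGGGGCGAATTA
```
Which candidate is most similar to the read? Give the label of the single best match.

S1

Hamming distances to read — S1: 1; S2: 4; S3: 9.
Smallest is S1 with 1 mismatch.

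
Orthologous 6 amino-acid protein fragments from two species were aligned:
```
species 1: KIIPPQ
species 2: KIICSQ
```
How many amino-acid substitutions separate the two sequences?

2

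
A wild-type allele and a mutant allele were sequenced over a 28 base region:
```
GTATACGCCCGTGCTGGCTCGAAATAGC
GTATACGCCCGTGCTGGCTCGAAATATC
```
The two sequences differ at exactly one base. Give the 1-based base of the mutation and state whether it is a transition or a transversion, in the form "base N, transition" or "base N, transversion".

base 27, transversion

The sequences differ only at base 27: G→T (purine→pyrimidine), a transversion.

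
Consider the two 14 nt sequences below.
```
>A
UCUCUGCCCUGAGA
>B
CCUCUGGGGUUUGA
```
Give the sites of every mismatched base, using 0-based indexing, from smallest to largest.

0, 6, 7, 8, 10, 11

Differences at site 0 (U→C), site 6 (C→G), site 7 (C→G), site 8 (C→G), site 10 (G→U), site 11 (A→U).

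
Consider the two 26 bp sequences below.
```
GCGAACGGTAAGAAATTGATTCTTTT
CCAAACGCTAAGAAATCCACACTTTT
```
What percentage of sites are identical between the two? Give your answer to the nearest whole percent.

Mismatches at positions 1, 3, 8, 17, 18, 20, 21 (1-based): 7 of 26.
Identical positions: 19/26 = 73.08% → 73%.

73%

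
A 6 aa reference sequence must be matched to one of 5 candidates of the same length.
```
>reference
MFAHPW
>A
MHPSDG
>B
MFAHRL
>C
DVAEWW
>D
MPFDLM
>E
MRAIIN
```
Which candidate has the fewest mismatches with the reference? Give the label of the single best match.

A differs at 5 residues; B differs at 2 residues; C differs at 4 residues; D differs at 5 residues; E differs at 4 residues. The closest is B.

B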